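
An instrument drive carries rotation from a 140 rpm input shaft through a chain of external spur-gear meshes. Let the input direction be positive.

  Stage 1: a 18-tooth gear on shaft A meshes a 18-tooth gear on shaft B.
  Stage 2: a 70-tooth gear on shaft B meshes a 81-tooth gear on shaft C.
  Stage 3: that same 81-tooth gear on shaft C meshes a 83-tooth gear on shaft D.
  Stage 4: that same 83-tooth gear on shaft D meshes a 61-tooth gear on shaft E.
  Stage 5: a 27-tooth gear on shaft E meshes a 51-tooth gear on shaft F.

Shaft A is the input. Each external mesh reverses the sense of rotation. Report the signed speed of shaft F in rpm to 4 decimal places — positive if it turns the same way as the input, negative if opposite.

-85.0530 rpm (opposite to input, |ω| = 85.0530 rpm)

Stage 1 [18T→18T]: ω = 140.0000×18/18 = 140.0000 rpm, dir flips to −; running = −140.0000
Stage 2 [70T→81T]: ω = 140.0000×70/81 = 120.9877 rpm, dir flips to +; running = +120.9877
Stage 3 [81T→83T]: ω = 120.9877×81/83 = 118.0723 rpm, dir flips to −; running = −118.0723
Stage 4 [83T→61T]: ω = 118.0723×83/61 = 160.6557 rpm, dir flips to +; running = +160.6557
Stage 5 [27T→51T]: ω = 160.6557×27/51 = 85.0530 rpm, dir flips to −; running = −85.0530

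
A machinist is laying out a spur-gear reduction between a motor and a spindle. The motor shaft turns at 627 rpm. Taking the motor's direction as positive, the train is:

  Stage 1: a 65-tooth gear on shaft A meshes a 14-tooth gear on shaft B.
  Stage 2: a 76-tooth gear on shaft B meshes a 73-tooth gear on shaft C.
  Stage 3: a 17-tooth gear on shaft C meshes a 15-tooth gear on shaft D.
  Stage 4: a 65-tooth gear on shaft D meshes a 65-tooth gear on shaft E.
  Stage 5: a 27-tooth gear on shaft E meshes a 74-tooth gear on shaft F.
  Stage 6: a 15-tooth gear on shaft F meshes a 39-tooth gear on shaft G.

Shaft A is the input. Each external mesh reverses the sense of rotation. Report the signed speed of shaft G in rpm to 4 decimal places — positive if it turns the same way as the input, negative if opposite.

Stage 1 [65T→14T]: ω = 627.0000×65/14 = 2911.0714 rpm, dir flips to −; running = −2911.0714
Stage 2 [76T→73T]: ω = 2911.0714×76/73 = 3030.7045 rpm, dir flips to +; running = +3030.7045
Stage 3 [17T→15T]: ω = 3030.7045×17/15 = 3434.7984 rpm, dir flips to −; running = −3434.7984
Stage 4 [65T→65T]: ω = 3434.7984×65/65 = 3434.7984 rpm, dir flips to +; running = +3434.7984
Stage 5 [27T→74T]: ω = 3434.7984×27/74 = 1253.2373 rpm, dir flips to −; running = −1253.2373
Stage 6 [15T→39T]: ω = 1253.2373×15/39 = 482.0143 rpm, dir flips to +; running = +482.0143

+482.0143 rpm (same as input, |ω| = 482.0143 rpm)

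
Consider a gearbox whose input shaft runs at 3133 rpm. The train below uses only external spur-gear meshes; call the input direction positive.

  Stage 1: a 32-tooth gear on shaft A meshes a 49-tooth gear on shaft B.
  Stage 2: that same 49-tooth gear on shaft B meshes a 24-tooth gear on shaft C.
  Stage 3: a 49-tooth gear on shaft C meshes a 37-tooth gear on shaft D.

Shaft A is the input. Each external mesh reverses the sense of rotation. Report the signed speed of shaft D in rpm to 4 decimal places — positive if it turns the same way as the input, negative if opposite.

Stage 1 [32T→49T]: ω = 3133.0000×32/49 = 2046.0408 rpm, dir flips to −; running = −2046.0408
Stage 2 [49T→24T]: ω = 2046.0408×49/24 = 4177.3333 rpm, dir flips to +; running = +4177.3333
Stage 3 [49T→37T]: ω = 4177.3333×49/37 = 5532.1441 rpm, dir flips to −; running = −5532.1441

-5532.1441 rpm (opposite to input, |ω| = 5532.1441 rpm)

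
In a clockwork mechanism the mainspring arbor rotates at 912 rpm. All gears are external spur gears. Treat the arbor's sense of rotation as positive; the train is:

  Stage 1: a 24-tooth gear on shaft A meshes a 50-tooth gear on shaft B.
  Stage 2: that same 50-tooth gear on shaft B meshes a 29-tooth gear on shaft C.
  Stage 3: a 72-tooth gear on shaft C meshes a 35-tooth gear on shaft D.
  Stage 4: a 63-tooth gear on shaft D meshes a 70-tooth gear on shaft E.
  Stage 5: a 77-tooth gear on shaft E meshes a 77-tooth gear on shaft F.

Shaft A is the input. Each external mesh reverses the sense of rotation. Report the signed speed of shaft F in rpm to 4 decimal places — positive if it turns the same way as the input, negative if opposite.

-1397.3817 rpm (opposite to input, |ω| = 1397.3817 rpm)

Stage 1 [24T→50T]: ω = 912.0000×24/50 = 437.7600 rpm, dir flips to −; running = −437.7600
Stage 2 [50T→29T]: ω = 437.7600×50/29 = 754.7586 rpm, dir flips to +; running = +754.7586
Stage 3 [72T→35T]: ω = 754.7586×72/35 = 1552.6463 rpm, dir flips to −; running = −1552.6463
Stage 4 [63T→70T]: ω = 1552.6463×63/70 = 1397.3817 rpm, dir flips to +; running = +1397.3817
Stage 5 [77T→77T]: ω = 1397.3817×77/77 = 1397.3817 rpm, dir flips to −; running = −1397.3817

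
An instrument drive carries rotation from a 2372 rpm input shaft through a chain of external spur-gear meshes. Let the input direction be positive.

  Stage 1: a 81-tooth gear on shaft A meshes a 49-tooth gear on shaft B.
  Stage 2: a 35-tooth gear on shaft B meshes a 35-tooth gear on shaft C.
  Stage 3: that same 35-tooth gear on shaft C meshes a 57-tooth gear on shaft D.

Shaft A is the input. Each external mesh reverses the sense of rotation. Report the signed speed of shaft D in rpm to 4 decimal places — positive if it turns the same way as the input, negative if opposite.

Stage 1 [81T→49T]: ω = 2372.0000×81/49 = 3921.0612 rpm, dir flips to −; running = −3921.0612
Stage 2 [35T→35T]: ω = 3921.0612×35/35 = 3921.0612 rpm, dir flips to +; running = +3921.0612
Stage 3 [35T→57T]: ω = 3921.0612×35/57 = 2407.6692 rpm, dir flips to −; running = −2407.6692

-2407.6692 rpm (opposite to input, |ω| = 2407.6692 rpm)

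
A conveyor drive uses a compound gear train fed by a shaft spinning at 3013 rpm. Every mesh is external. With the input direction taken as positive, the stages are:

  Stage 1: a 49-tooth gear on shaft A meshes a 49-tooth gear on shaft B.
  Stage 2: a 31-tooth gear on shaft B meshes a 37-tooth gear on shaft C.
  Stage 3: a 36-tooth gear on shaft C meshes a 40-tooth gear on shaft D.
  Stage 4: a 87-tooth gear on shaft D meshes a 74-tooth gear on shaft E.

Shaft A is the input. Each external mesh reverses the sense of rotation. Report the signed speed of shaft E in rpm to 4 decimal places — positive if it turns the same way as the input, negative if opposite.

+2671.0938 rpm (same as input, |ω| = 2671.0938 rpm)

Stage 1 [49T→49T]: ω = 3013.0000×49/49 = 3013.0000 rpm, dir flips to −; running = −3013.0000
Stage 2 [31T→37T]: ω = 3013.0000×31/37 = 2524.4054 rpm, dir flips to +; running = +2524.4054
Stage 3 [36T→40T]: ω = 2524.4054×36/40 = 2271.9649 rpm, dir flips to −; running = −2271.9649
Stage 4 [87T→74T]: ω = 2271.9649×87/74 = 2671.0938 rpm, dir flips to +; running = +2671.0938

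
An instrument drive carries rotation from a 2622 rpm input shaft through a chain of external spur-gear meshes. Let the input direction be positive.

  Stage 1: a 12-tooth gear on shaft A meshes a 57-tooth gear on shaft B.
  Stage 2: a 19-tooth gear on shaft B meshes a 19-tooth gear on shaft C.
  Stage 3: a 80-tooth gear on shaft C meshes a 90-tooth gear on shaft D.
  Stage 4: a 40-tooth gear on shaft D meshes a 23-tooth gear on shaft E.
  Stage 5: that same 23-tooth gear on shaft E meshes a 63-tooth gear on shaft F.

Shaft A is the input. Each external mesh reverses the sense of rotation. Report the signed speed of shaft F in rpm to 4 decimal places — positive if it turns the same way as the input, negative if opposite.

-311.5344 rpm (opposite to input, |ω| = 311.5344 rpm)

Stage 1 [12T→57T]: ω = 2622.0000×12/57 = 552.0000 rpm, dir flips to −; running = −552.0000
Stage 2 [19T→19T]: ω = 552.0000×19/19 = 552.0000 rpm, dir flips to +; running = +552.0000
Stage 3 [80T→90T]: ω = 552.0000×80/90 = 490.6667 rpm, dir flips to −; running = −490.6667
Stage 4 [40T→23T]: ω = 490.6667×40/23 = 853.3333 rpm, dir flips to +; running = +853.3333
Stage 5 [23T→63T]: ω = 853.3333×23/63 = 311.5344 rpm, dir flips to −; running = −311.5344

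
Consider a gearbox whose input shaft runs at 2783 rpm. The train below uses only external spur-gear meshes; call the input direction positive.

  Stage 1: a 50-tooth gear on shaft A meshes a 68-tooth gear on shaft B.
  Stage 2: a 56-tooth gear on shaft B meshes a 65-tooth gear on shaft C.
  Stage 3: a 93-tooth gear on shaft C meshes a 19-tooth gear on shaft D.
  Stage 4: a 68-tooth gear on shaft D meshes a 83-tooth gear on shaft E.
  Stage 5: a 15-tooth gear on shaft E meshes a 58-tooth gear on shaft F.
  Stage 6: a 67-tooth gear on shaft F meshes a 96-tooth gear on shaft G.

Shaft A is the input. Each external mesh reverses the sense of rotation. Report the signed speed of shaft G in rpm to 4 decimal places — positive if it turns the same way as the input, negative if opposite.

+1276.0743 rpm (same as input, |ω| = 1276.0743 rpm)

Stage 1 [50T→68T]: ω = 2783.0000×50/68 = 2046.3235 rpm, dir flips to −; running = −2046.3235
Stage 2 [56T→65T]: ω = 2046.3235×56/65 = 1762.9864 rpm, dir flips to +; running = +1762.9864
Stage 3 [93T→19T]: ω = 1762.9864×93/19 = 8629.3546 rpm, dir flips to −; running = −8629.3546
Stage 4 [68T→83T]: ω = 8629.3546×68/83 = 7069.8327 rpm, dir flips to +; running = +7069.8327
Stage 5 [15T→58T]: ω = 7069.8327×15/58 = 1828.4050 rpm, dir flips to −; running = −1828.4050
Stage 6 [67T→96T]: ω = 1828.4050×67/96 = 1276.0743 rpm, dir flips to +; running = +1276.0743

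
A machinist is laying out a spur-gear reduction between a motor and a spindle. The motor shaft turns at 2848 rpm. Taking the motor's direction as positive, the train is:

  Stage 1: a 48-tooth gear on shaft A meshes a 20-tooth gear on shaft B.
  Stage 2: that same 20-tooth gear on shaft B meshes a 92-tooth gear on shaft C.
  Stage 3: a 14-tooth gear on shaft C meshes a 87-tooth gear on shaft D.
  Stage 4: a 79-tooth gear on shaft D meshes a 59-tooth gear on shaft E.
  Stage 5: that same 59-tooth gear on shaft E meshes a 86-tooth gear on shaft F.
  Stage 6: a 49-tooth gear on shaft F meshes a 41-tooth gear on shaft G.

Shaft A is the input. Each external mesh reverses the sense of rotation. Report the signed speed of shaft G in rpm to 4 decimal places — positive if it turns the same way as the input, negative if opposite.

Stage 1 [48T→20T]: ω = 2848.0000×48/20 = 6835.2000 rpm, dir flips to −; running = −6835.2000
Stage 2 [20T→92T]: ω = 6835.2000×20/92 = 1485.9130 rpm, dir flips to +; running = +1485.9130
Stage 3 [14T→87T]: ω = 1485.9130×14/87 = 239.1124 rpm, dir flips to −; running = −239.1124
Stage 4 [79T→59T]: ω = 239.1124×79/59 = 320.1675 rpm, dir flips to +; running = +320.1675
Stage 5 [59T→86T]: ω = 320.1675×59/86 = 219.6498 rpm, dir flips to −; running = −219.6498
Stage 6 [49T→41T]: ω = 219.6498×49/41 = 262.5083 rpm, dir flips to +; running = +262.5083

+262.5083 rpm (same as input, |ω| = 262.5083 rpm)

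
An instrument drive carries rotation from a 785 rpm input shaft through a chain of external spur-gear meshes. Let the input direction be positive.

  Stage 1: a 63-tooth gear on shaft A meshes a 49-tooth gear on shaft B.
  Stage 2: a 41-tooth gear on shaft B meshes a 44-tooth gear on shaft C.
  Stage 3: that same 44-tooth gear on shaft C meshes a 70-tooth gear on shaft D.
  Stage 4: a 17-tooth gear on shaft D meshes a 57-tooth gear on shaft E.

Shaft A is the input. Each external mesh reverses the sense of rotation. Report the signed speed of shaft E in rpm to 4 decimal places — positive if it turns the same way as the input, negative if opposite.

+176.3088 rpm (same as input, |ω| = 176.3088 rpm)

Stage 1 [63T→49T]: ω = 785.0000×63/49 = 1009.2857 rpm, dir flips to −; running = −1009.2857
Stage 2 [41T→44T]: ω = 1009.2857×41/44 = 940.4708 rpm, dir flips to +; running = +940.4708
Stage 3 [44T→70T]: ω = 940.4708×44/70 = 591.1531 rpm, dir flips to −; running = −591.1531
Stage 4 [17T→57T]: ω = 591.1531×17/57 = 176.3088 rpm, dir flips to +; running = +176.3088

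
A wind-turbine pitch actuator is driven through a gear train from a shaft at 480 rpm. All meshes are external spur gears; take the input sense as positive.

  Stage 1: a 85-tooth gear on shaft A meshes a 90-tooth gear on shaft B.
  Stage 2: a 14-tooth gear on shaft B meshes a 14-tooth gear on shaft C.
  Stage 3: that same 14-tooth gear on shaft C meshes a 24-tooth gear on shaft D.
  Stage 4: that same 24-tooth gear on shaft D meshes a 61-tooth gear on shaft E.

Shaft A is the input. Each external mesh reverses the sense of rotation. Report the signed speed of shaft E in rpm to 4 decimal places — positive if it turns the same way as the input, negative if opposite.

Stage 1 [85T→90T]: ω = 480.0000×85/90 = 453.3333 rpm, dir flips to −; running = −453.3333
Stage 2 [14T→14T]: ω = 453.3333×14/14 = 453.3333 rpm, dir flips to +; running = +453.3333
Stage 3 [14T→24T]: ω = 453.3333×14/24 = 264.4444 rpm, dir flips to −; running = −264.4444
Stage 4 [24T→61T]: ω = 264.4444×24/61 = 104.0437 rpm, dir flips to +; running = +104.0437

+104.0437 rpm (same as input, |ω| = 104.0437 rpm)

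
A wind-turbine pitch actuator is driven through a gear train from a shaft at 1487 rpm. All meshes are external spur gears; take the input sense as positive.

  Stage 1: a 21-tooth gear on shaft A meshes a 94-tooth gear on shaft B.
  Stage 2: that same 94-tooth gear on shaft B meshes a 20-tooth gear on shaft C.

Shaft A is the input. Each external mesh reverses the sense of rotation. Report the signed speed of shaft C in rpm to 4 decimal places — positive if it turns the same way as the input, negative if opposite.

Stage 1 [21T→94T]: ω = 1487.0000×21/94 = 332.2021 rpm, dir flips to −; running = −332.2021
Stage 2 [94T→20T]: ω = 332.2021×94/20 = 1561.3500 rpm, dir flips to +; running = +1561.3500

+1561.3500 rpm (same as input, |ω| = 1561.3500 rpm)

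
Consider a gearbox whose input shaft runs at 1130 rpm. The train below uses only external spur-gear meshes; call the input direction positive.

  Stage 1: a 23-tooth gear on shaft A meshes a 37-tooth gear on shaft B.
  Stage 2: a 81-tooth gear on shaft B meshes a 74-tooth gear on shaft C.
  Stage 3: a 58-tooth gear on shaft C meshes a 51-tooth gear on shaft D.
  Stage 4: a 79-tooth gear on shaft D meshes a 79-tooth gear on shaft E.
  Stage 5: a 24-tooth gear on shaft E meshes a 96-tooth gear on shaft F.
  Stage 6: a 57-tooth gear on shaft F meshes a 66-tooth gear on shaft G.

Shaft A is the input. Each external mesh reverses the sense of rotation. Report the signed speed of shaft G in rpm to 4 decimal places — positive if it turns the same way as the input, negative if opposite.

Stage 1 [23T→37T]: ω = 1130.0000×23/37 = 702.4324 rpm, dir flips to −; running = −702.4324
Stage 2 [81T→74T]: ω = 702.4324×81/74 = 768.8787 rpm, dir flips to +; running = +768.8787
Stage 3 [58T→51T]: ω = 768.8787×58/51 = 874.4111 rpm, dir flips to −; running = −874.4111
Stage 4 [79T→79T]: ω = 874.4111×79/79 = 874.4111 rpm, dir flips to +; running = +874.4111
Stage 5 [24T→96T]: ω = 874.4111×24/96 = 218.6028 rpm, dir flips to −; running = −218.6028
Stage 6 [57T→66T]: ω = 218.6028×57/66 = 188.7933 rpm, dir flips to +; running = +188.7933

+188.7933 rpm (same as input, |ω| = 188.7933 rpm)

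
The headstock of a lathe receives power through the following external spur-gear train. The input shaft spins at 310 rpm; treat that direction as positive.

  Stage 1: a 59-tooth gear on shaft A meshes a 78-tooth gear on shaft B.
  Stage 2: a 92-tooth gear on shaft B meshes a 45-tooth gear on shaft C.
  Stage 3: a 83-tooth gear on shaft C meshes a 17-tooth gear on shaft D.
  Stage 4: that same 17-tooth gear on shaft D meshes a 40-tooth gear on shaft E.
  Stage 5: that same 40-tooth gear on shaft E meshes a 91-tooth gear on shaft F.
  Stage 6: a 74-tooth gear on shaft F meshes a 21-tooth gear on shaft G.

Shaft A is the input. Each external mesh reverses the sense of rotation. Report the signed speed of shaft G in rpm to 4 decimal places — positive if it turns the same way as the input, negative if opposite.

Stage 1 [59T→78T]: ω = 310.0000×59/78 = 234.4872 rpm, dir flips to −; running = −234.4872
Stage 2 [92T→45T]: ω = 234.4872×92/45 = 479.3960 rpm, dir flips to +; running = +479.3960
Stage 3 [83T→17T]: ω = 479.3960×83/17 = 2340.5805 rpm, dir flips to −; running = −2340.5805
Stage 4 [17T→40T]: ω = 2340.5805×17/40 = 994.7467 rpm, dir flips to +; running = +994.7467
Stage 5 [40T→91T]: ω = 994.7467×40/91 = 437.2513 rpm, dir flips to −; running = −437.2513
Stage 6 [74T→21T]: ω = 437.2513×74/21 = 1540.7903 rpm, dir flips to +; running = +1540.7903

+1540.7903 rpm (same as input, |ω| = 1540.7903 rpm)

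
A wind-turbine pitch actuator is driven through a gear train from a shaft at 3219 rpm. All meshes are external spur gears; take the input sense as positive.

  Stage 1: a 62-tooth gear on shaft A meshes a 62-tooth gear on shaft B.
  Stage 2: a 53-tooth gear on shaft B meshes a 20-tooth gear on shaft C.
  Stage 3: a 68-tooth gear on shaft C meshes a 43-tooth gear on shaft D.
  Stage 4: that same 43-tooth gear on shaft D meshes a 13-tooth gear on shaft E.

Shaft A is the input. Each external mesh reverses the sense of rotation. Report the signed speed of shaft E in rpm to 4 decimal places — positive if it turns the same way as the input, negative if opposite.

Stage 1 [62T→62T]: ω = 3219.0000×62/62 = 3219.0000 rpm, dir flips to −; running = −3219.0000
Stage 2 [53T→20T]: ω = 3219.0000×53/20 = 8530.3500 rpm, dir flips to +; running = +8530.3500
Stage 3 [68T→43T]: ω = 8530.3500×68/43 = 13489.8558 rpm, dir flips to −; running = −13489.8558
Stage 4 [43T→13T]: ω = 13489.8558×43/13 = 44620.2923 rpm, dir flips to +; running = +44620.2923

+44620.2923 rpm (same as input, |ω| = 44620.2923 rpm)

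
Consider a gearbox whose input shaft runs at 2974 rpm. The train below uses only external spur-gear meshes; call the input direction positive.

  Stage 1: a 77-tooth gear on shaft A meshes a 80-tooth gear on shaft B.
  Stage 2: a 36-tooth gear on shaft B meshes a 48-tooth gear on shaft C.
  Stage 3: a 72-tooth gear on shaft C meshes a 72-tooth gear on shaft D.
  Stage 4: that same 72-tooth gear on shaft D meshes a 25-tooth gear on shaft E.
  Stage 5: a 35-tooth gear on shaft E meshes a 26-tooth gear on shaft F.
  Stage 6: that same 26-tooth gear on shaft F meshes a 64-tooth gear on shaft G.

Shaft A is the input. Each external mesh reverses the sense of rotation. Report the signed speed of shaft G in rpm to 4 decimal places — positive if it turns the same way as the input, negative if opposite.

Stage 1 [77T→80T]: ω = 2974.0000×77/80 = 2862.4750 rpm, dir flips to −; running = −2862.4750
Stage 2 [36T→48T]: ω = 2862.4750×36/48 = 2146.8562 rpm, dir flips to +; running = +2146.8562
Stage 3 [72T→72T]: ω = 2146.8562×72/72 = 2146.8562 rpm, dir flips to −; running = −2146.8562
Stage 4 [72T→25T]: ω = 2146.8562×72/25 = 6182.9460 rpm, dir flips to +; running = +6182.9460
Stage 5 [35T→26T]: ω = 6182.9460×35/26 = 8323.1965 rpm, dir flips to −; running = −8323.1965
Stage 6 [26T→64T]: ω = 8323.1965×26/64 = 3381.2986 rpm, dir flips to +; running = +3381.2986

+3381.2986 rpm (same as input, |ω| = 3381.2986 rpm)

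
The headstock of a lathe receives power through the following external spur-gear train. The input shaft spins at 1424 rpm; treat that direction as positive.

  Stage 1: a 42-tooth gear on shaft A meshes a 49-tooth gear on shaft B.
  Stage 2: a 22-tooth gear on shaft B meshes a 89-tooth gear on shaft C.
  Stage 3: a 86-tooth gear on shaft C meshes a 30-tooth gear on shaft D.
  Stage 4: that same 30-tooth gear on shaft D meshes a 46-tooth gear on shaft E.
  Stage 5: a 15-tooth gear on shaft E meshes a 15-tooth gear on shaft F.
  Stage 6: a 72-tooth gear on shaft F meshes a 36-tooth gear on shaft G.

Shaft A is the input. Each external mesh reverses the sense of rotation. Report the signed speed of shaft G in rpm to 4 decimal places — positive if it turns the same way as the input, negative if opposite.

+1128.1491 rpm (same as input, |ω| = 1128.1491 rpm)

Stage 1 [42T→49T]: ω = 1424.0000×42/49 = 1220.5714 rpm, dir flips to −; running = −1220.5714
Stage 2 [22T→89T]: ω = 1220.5714×22/89 = 301.7143 rpm, dir flips to +; running = +301.7143
Stage 3 [86T→30T]: ω = 301.7143×86/30 = 864.9143 rpm, dir flips to −; running = −864.9143
Stage 4 [30T→46T]: ω = 864.9143×30/46 = 564.0745 rpm, dir flips to +; running = +564.0745
Stage 5 [15T→15T]: ω = 564.0745×15/15 = 564.0745 rpm, dir flips to −; running = −564.0745
Stage 6 [72T→36T]: ω = 564.0745×72/36 = 1128.1491 rpm, dir flips to +; running = +1128.1491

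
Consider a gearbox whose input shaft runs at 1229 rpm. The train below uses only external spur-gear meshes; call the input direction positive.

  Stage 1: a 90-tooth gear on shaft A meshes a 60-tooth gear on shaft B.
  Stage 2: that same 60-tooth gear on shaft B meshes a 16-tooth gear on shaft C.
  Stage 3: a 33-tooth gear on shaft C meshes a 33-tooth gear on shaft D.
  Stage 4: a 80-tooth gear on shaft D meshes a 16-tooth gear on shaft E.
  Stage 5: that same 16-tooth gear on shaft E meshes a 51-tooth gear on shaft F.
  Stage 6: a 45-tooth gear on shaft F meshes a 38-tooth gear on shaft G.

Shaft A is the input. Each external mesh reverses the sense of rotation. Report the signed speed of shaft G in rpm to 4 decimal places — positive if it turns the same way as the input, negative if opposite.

+12841.7183 rpm (same as input, |ω| = 12841.7183 rpm)

Stage 1 [90T→60T]: ω = 1229.0000×90/60 = 1843.5000 rpm, dir flips to −; running = −1843.5000
Stage 2 [60T→16T]: ω = 1843.5000×60/16 = 6913.1250 rpm, dir flips to +; running = +6913.1250
Stage 3 [33T→33T]: ω = 6913.1250×33/33 = 6913.1250 rpm, dir flips to −; running = −6913.1250
Stage 4 [80T→16T]: ω = 6913.1250×80/16 = 34565.6250 rpm, dir flips to +; running = +34565.6250
Stage 5 [16T→51T]: ω = 34565.6250×16/51 = 10844.1176 rpm, dir flips to −; running = −10844.1176
Stage 6 [45T→38T]: ω = 10844.1176×45/38 = 12841.7183 rpm, dir flips to +; running = +12841.7183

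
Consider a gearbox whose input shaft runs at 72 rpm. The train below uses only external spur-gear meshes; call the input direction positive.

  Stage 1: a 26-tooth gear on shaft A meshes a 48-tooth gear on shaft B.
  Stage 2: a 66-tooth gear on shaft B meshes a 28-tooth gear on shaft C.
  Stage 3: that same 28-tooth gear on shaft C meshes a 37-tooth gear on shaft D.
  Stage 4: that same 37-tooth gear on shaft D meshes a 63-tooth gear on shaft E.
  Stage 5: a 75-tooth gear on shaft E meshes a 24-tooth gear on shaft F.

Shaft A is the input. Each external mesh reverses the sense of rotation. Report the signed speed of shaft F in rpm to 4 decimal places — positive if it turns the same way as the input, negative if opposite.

Stage 1 [26T→48T]: ω = 72.0000×26/48 = 39.0000 rpm, dir flips to −; running = −39.0000
Stage 2 [66T→28T]: ω = 39.0000×66/28 = 91.9286 rpm, dir flips to +; running = +91.9286
Stage 3 [28T→37T]: ω = 91.9286×28/37 = 69.5676 rpm, dir flips to −; running = −69.5676
Stage 4 [37T→63T]: ω = 69.5676×37/63 = 40.8571 rpm, dir flips to +; running = +40.8571
Stage 5 [75T→24T]: ω = 40.8571×75/24 = 127.6786 rpm, dir flips to −; running = −127.6786

-127.6786 rpm (opposite to input, |ω| = 127.6786 rpm)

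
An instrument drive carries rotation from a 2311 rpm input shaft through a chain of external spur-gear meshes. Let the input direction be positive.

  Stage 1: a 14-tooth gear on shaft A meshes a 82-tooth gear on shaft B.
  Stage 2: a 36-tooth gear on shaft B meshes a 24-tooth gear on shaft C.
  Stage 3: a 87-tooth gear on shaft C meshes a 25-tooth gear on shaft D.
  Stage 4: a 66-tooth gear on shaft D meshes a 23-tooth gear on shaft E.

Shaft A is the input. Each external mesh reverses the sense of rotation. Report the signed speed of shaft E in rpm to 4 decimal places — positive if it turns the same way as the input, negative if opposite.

+5910.1803 rpm (same as input, |ω| = 5910.1803 rpm)

Stage 1 [14T→82T]: ω = 2311.0000×14/82 = 394.5610 rpm, dir flips to −; running = −394.5610
Stage 2 [36T→24T]: ω = 394.5610×36/24 = 591.8415 rpm, dir flips to +; running = +591.8415
Stage 3 [87T→25T]: ω = 591.8415×87/25 = 2059.6083 rpm, dir flips to −; running = −2059.6083
Stage 4 [66T→23T]: ω = 2059.6083×66/23 = 5910.1803 rpm, dir flips to +; running = +5910.1803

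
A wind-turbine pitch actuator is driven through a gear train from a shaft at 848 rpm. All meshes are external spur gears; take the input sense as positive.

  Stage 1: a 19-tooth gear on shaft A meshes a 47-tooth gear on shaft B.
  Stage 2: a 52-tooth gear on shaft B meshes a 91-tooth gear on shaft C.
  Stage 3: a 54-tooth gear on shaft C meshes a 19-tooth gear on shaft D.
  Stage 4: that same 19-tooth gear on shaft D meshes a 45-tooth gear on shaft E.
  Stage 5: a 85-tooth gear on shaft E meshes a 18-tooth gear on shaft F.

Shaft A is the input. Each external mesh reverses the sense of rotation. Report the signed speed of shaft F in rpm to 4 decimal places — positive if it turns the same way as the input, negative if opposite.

Stage 1 [19T→47T]: ω = 848.0000×19/47 = 342.8085 rpm, dir flips to −; running = −342.8085
Stage 2 [52T→91T]: ω = 342.8085×52/91 = 195.8906 rpm, dir flips to +; running = +195.8906
Stage 3 [54T→19T]: ω = 195.8906×54/19 = 556.7416 rpm, dir flips to −; running = −556.7416
Stage 4 [19T→45T]: ω = 556.7416×19/45 = 235.0687 rpm, dir flips to +; running = +235.0687
Stage 5 [85T→18T]: ω = 235.0687×85/18 = 1110.0466 rpm, dir flips to −; running = −1110.0466

-1110.0466 rpm (opposite to input, |ω| = 1110.0466 rpm)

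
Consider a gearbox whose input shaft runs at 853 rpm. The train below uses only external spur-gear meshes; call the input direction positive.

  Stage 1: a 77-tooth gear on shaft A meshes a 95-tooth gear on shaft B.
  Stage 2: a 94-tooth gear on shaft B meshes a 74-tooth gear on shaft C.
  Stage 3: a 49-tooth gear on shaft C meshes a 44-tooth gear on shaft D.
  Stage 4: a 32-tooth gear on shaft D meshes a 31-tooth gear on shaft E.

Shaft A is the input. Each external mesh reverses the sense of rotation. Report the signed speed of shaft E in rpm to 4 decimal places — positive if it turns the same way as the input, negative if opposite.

+1009.5875 rpm (same as input, |ω| = 1009.5875 rpm)

Stage 1 [77T→95T]: ω = 853.0000×77/95 = 691.3789 rpm, dir flips to −; running = −691.3789
Stage 2 [94T→74T]: ω = 691.3789×94/74 = 878.2381 rpm, dir flips to +; running = +878.2381
Stage 3 [49T→44T]: ω = 878.2381×49/44 = 978.0379 rpm, dir flips to −; running = −978.0379
Stage 4 [32T→31T]: ω = 978.0379×32/31 = 1009.5875 rpm, dir flips to +; running = +1009.5875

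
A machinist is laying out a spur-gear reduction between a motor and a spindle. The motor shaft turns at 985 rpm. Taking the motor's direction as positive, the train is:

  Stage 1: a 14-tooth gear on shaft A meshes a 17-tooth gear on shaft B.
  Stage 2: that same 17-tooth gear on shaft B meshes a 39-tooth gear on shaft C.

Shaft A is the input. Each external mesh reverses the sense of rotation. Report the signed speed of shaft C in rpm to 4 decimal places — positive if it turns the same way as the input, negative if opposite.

Stage 1 [14T→17T]: ω = 985.0000×14/17 = 811.1765 rpm, dir flips to −; running = −811.1765
Stage 2 [17T→39T]: ω = 811.1765×17/39 = 353.5897 rpm, dir flips to +; running = +353.5897

+353.5897 rpm (same as input, |ω| = 353.5897 rpm)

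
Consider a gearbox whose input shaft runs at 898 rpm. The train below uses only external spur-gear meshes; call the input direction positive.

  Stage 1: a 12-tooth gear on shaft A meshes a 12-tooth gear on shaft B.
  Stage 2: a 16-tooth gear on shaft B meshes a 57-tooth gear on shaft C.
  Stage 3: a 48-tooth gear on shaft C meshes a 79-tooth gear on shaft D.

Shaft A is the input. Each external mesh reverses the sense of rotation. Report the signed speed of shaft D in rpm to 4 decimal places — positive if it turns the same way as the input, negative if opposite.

-153.1566 rpm (opposite to input, |ω| = 153.1566 rpm)

Stage 1 [12T→12T]: ω = 898.0000×12/12 = 898.0000 rpm, dir flips to −; running = −898.0000
Stage 2 [16T→57T]: ω = 898.0000×16/57 = 252.0702 rpm, dir flips to +; running = +252.0702
Stage 3 [48T→79T]: ω = 252.0702×48/79 = 153.1566 rpm, dir flips to −; running = −153.1566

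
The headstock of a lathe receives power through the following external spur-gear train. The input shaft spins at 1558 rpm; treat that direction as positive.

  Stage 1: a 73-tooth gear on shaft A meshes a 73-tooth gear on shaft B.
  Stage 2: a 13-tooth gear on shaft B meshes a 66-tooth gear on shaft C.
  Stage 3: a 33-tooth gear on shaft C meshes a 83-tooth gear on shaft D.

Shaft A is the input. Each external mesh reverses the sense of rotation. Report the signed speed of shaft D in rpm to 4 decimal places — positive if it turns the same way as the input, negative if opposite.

-122.0120 rpm (opposite to input, |ω| = 122.0120 rpm)

Stage 1 [73T→73T]: ω = 1558.0000×73/73 = 1558.0000 rpm, dir flips to −; running = −1558.0000
Stage 2 [13T→66T]: ω = 1558.0000×13/66 = 306.8788 rpm, dir flips to +; running = +306.8788
Stage 3 [33T→83T]: ω = 306.8788×33/83 = 122.0120 rpm, dir flips to −; running = −122.0120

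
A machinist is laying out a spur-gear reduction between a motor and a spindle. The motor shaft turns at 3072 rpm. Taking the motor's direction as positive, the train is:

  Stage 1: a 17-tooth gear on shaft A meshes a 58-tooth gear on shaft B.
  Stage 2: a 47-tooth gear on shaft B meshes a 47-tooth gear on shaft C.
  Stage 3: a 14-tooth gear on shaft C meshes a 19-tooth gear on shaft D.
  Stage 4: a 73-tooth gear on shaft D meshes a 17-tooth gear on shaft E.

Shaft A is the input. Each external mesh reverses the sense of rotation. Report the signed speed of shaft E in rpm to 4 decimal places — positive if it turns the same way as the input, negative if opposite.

+2848.9873 rpm (same as input, |ω| = 2848.9873 rpm)

Stage 1 [17T→58T]: ω = 3072.0000×17/58 = 900.4138 rpm, dir flips to −; running = −900.4138
Stage 2 [47T→47T]: ω = 900.4138×47/47 = 900.4138 rpm, dir flips to +; running = +900.4138
Stage 3 [14T→19T]: ω = 900.4138×14/19 = 663.4628 rpm, dir flips to −; running = −663.4628
Stage 4 [73T→17T]: ω = 663.4628×73/17 = 2848.9873 rpm, dir flips to +; running = +2848.9873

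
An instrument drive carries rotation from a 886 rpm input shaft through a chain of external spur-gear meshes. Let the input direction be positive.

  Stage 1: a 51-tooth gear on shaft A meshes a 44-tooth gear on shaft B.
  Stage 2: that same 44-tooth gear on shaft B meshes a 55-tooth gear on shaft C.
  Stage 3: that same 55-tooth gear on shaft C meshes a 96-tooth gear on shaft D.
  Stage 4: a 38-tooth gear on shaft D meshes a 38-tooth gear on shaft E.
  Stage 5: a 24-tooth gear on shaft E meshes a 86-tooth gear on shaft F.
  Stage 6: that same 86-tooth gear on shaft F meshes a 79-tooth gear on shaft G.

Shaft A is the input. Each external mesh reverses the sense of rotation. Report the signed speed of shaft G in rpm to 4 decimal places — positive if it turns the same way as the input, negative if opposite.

+142.9937 rpm (same as input, |ω| = 142.9937 rpm)

Stage 1 [51T→44T]: ω = 886.0000×51/44 = 1026.9545 rpm, dir flips to −; running = −1026.9545
Stage 2 [44T→55T]: ω = 1026.9545×44/55 = 821.5636 rpm, dir flips to +; running = +821.5636
Stage 3 [55T→96T]: ω = 821.5636×55/96 = 470.6875 rpm, dir flips to −; running = −470.6875
Stage 4 [38T→38T]: ω = 470.6875×38/38 = 470.6875 rpm, dir flips to +; running = +470.6875
Stage 5 [24T→86T]: ω = 470.6875×24/86 = 131.3547 rpm, dir flips to −; running = −131.3547
Stage 6 [86T→79T]: ω = 131.3547×86/79 = 142.9937 rpm, dir flips to +; running = +142.9937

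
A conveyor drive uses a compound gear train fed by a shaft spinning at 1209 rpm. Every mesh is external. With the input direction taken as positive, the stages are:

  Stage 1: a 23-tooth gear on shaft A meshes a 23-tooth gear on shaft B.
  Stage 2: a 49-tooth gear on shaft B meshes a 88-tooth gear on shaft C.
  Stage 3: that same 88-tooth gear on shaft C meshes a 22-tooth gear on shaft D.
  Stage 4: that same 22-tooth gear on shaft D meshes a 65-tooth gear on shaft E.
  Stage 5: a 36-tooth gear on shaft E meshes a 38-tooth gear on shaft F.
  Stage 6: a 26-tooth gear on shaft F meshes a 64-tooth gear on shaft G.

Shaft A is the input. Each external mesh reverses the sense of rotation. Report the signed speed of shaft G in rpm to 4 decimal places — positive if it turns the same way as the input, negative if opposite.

Stage 1 [23T→23T]: ω = 1209.0000×23/23 = 1209.0000 rpm, dir flips to −; running = −1209.0000
Stage 2 [49T→88T]: ω = 1209.0000×49/88 = 673.1932 rpm, dir flips to +; running = +673.1932
Stage 3 [88T→22T]: ω = 673.1932×88/22 = 2692.7727 rpm, dir flips to −; running = −2692.7727
Stage 4 [22T→65T]: ω = 2692.7727×22/65 = 911.4000 rpm, dir flips to +; running = +911.4000
Stage 5 [36T→38T]: ω = 911.4000×36/38 = 863.4316 rpm, dir flips to −; running = −863.4316
Stage 6 [26T→64T]: ω = 863.4316×26/64 = 350.7691 rpm, dir flips to +; running = +350.7691

+350.7691 rpm (same as input, |ω| = 350.7691 rpm)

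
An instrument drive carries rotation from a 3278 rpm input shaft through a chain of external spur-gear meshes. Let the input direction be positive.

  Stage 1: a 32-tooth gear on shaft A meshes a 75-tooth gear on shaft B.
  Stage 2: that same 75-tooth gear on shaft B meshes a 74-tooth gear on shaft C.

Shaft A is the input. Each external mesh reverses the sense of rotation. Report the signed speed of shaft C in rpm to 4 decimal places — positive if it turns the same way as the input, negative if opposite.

+1417.5135 rpm (same as input, |ω| = 1417.5135 rpm)

Stage 1 [32T→75T]: ω = 3278.0000×32/75 = 1398.6133 rpm, dir flips to −; running = −1398.6133
Stage 2 [75T→74T]: ω = 1398.6133×75/74 = 1417.5135 rpm, dir flips to +; running = +1417.5135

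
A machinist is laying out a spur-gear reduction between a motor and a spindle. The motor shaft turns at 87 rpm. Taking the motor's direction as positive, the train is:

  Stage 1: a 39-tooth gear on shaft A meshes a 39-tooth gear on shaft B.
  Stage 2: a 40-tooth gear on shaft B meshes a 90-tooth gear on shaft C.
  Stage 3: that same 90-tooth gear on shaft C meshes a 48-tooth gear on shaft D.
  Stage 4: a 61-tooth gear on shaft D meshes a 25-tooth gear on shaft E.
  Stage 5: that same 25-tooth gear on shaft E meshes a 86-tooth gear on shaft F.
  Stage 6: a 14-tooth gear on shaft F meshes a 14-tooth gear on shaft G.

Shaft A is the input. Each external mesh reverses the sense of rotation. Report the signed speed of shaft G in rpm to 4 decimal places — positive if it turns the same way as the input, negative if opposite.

+51.4244 rpm (same as input, |ω| = 51.4244 rpm)

Stage 1 [39T→39T]: ω = 87.0000×39/39 = 87.0000 rpm, dir flips to −; running = −87.0000
Stage 2 [40T→90T]: ω = 87.0000×40/90 = 38.6667 rpm, dir flips to +; running = +38.6667
Stage 3 [90T→48T]: ω = 38.6667×90/48 = 72.5000 rpm, dir flips to −; running = −72.5000
Stage 4 [61T→25T]: ω = 72.5000×61/25 = 176.9000 rpm, dir flips to +; running = +176.9000
Stage 5 [25T→86T]: ω = 176.9000×25/86 = 51.4244 rpm, dir flips to −; running = −51.4244
Stage 6 [14T→14T]: ω = 51.4244×14/14 = 51.4244 rpm, dir flips to +; running = +51.4244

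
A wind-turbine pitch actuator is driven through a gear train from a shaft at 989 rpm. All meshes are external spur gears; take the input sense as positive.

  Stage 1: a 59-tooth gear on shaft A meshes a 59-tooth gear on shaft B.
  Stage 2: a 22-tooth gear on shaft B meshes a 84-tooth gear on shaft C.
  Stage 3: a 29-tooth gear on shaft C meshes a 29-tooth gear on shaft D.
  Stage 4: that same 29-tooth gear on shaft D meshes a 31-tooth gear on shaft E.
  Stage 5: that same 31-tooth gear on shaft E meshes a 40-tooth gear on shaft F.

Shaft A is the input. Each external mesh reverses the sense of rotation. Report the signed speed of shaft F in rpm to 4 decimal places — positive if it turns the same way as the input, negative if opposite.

-187.7923 rpm (opposite to input, |ω| = 187.7923 rpm)

Stage 1 [59T→59T]: ω = 989.0000×59/59 = 989.0000 rpm, dir flips to −; running = −989.0000
Stage 2 [22T→84T]: ω = 989.0000×22/84 = 259.0238 rpm, dir flips to +; running = +259.0238
Stage 3 [29T→29T]: ω = 259.0238×29/29 = 259.0238 rpm, dir flips to −; running = −259.0238
Stage 4 [29T→31T]: ω = 259.0238×29/31 = 242.3126 rpm, dir flips to +; running = +242.3126
Stage 5 [31T→40T]: ω = 242.3126×31/40 = 187.7923 rpm, dir flips to −; running = −187.7923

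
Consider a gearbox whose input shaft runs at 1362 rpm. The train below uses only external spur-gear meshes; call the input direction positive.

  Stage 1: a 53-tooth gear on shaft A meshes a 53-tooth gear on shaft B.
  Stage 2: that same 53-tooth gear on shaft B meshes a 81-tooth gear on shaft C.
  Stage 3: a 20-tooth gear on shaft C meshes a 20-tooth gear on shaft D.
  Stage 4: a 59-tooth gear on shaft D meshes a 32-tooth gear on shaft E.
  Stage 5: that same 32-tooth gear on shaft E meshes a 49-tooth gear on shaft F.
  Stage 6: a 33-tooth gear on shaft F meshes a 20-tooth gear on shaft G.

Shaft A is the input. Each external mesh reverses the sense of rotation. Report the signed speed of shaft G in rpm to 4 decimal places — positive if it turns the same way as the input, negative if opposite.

Stage 1 [53T→53T]: ω = 1362.0000×53/53 = 1362.0000 rpm, dir flips to −; running = −1362.0000
Stage 2 [53T→81T]: ω = 1362.0000×53/81 = 891.1852 rpm, dir flips to +; running = +891.1852
Stage 3 [20T→20T]: ω = 891.1852×20/20 = 891.1852 rpm, dir flips to −; running = −891.1852
Stage 4 [59T→32T]: ω = 891.1852×59/32 = 1643.1227 rpm, dir flips to +; running = +1643.1227
Stage 5 [32T→49T]: ω = 1643.1227×32/49 = 1073.0597 rpm, dir flips to −; running = −1073.0597
Stage 6 [33T→20T]: ω = 1073.0597×33/20 = 1770.5485 rpm, dir flips to +; running = +1770.5485

+1770.5485 rpm (same as input, |ω| = 1770.5485 rpm)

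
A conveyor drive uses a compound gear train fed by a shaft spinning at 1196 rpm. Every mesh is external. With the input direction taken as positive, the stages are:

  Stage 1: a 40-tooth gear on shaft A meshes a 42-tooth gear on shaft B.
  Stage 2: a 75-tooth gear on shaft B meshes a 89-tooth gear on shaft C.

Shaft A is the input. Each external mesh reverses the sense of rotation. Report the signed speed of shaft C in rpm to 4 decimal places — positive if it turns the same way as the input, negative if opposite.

+959.8716 rpm (same as input, |ω| = 959.8716 rpm)

Stage 1 [40T→42T]: ω = 1196.0000×40/42 = 1139.0476 rpm, dir flips to −; running = −1139.0476
Stage 2 [75T→89T]: ω = 1139.0476×75/89 = 959.8716 rpm, dir flips to +; running = +959.8716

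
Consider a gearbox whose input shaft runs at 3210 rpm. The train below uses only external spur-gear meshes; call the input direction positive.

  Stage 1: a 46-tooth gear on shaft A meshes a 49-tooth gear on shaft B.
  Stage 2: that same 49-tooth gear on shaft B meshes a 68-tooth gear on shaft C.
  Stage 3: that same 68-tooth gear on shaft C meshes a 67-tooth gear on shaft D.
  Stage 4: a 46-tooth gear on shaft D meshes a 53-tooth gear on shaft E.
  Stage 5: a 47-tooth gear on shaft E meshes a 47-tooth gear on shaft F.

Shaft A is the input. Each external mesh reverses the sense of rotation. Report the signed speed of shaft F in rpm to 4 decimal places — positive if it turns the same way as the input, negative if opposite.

Stage 1 [46T→49T]: ω = 3210.0000×46/49 = 3013.4694 rpm, dir flips to −; running = −3013.4694
Stage 2 [49T→68T]: ω = 3013.4694×49/68 = 2171.4706 rpm, dir flips to +; running = +2171.4706
Stage 3 [68T→67T]: ω = 2171.4706×68/67 = 2203.8806 rpm, dir flips to −; running = −2203.8806
Stage 4 [46T→53T]: ω = 2203.8806×46/53 = 1912.8020 rpm, dir flips to +; running = +1912.8020
Stage 5 [47T→47T]: ω = 1912.8020×47/47 = 1912.8020 rpm, dir flips to −; running = −1912.8020

-1912.8020 rpm (opposite to input, |ω| = 1912.8020 rpm)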